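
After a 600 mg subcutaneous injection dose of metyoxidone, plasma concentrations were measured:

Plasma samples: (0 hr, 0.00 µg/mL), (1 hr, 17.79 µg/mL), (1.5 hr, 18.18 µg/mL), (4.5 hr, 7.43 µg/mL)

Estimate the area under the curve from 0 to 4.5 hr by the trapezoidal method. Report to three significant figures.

AUC = 56.3 µg/mL·hr

Trapezoidal AUC_0→4.5:
  [0→1]: (0.00+17.79)/2 × 1 = 8.895
  [1→1.5]: (17.79+18.18)/2 × 0.5 = 8.9925
  [1.5→4.5]: (18.18+7.43)/2 × 3 = 38.415
  Sum = 56.3025 µg/mL·hr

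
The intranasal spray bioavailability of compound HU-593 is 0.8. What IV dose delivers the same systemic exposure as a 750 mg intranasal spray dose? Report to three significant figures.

D_iv = 600 mg

Systemic exposure from an extravascular dose = F × D_ev, so the equivalent IV dose is F × D_ev.
D_iv = F × D_ev = 0.8 × 750 = 600 mg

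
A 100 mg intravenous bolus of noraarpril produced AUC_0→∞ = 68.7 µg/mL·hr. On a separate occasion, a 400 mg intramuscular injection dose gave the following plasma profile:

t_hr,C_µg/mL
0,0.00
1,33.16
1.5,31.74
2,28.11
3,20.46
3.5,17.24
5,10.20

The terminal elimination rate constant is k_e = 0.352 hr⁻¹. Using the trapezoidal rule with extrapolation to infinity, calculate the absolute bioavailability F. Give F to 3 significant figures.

Trapezoidal AUC_0→5 (intramuscular injection):
  [0→1]: (0.00+33.16)/2 × 1 = 16.58
  [1→1.5]: (33.16+31.74)/2 × 0.5 = 16.225
  [1.5→2]: (31.74+28.11)/2 × 0.5 = 14.9625
  [2→3]: (28.11+20.46)/2 × 1 = 24.285
  [3→3.5]: (20.46+17.24)/2 × 0.5 = 9.425
  [3.5→5]: (17.24+10.20)/2 × 1.5 = 20.58
  Sum = 102.0575 µg/mL·hr
Tail: C_last/k_e = 10.20/0.352 = 28.977
AUC_0→∞ (intramuscular injection) = 102.0575 + 28.977 = 131.0345 µg/mL·hr
F = (AUC_ev/D_ev)/(AUC_iv/D_iv) = (131.0345/400)/(68.7/100) = 0.32758625/0.687 = 0.4768

F = 0.477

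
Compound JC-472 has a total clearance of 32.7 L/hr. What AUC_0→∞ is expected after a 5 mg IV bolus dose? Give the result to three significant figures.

AUC_0→∞ = Dose_iv / CL
        = 5 / 32.7 = 0.152905 mg/L·hr

AUC = 0.153 mg/L·hr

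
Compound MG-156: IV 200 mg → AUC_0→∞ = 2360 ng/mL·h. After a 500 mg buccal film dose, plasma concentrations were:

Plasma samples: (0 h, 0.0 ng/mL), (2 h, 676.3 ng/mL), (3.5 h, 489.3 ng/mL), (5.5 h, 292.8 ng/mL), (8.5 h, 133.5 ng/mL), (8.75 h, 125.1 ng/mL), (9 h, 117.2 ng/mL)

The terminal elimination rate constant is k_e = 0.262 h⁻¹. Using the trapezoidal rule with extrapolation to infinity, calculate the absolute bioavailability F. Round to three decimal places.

Trapezoidal AUC_0→9 (buccal film):
  [0→2]: (0.0+676.3)/2 × 2 = 676.3
  [2→3.5]: (676.3+489.3)/2 × 1.5 = 874.2
  [3.5→5.5]: (489.3+292.8)/2 × 2 = 782.1
  [5.5→8.5]: (292.8+133.5)/2 × 3 = 639.45
  [8.5→8.75]: (133.5+125.1)/2 × 0.25 = 32.325
  [8.75→9]: (125.1+117.2)/2 × 0.25 = 30.2875
  Sum = 3034.6625 ng/mL·h
Tail: C_last/k_e = 117.2/0.262 = 447.328
AUC_0→∞ (buccal film) = 3034.6625 + 447.328 = 3481.9905 ng/mL·h
F = (AUC_ev/D_ev)/(AUC_iv/D_iv) = (3481.9905/500)/(2360/200) = 6.963981/11.8 = 0.5902

F = 0.590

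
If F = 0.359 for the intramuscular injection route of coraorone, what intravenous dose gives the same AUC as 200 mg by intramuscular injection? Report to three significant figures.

Systemic exposure from an extravascular dose = F × D_ev, so the equivalent IV dose is F × D_ev.
D_iv = F × D_ev = 0.359 × 200 = 71.8 mg

D_iv = 71.8 mg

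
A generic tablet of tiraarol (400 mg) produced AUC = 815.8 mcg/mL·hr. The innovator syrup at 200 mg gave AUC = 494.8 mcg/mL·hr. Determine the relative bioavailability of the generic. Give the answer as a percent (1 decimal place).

F_rel = 82.4%

F_rel = (AUC_test/D_test) / (AUC_ref/D_ref)
      = (815.8/400) / (494.8/200)
      = 2.0395 / 2.474 = 0.8244 = 82.44%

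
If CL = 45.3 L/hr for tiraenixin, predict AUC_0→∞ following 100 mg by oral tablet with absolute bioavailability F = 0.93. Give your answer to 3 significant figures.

AUC = 2.05 mg/L·hr

AUC_0→∞ = F × Dose / CL
        = 0.93 × 100 / 45.3 = 2.05298 mg/L·hr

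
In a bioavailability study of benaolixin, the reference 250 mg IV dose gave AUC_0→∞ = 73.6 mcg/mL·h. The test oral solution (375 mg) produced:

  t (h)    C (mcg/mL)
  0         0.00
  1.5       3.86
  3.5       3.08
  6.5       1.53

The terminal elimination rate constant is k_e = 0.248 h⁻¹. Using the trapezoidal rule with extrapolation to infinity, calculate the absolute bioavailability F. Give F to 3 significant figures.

Trapezoidal AUC_0→6.5 (oral solution):
  [0→1.5]: (0.00+3.86)/2 × 1.5 = 2.895
  [1.5→3.5]: (3.86+3.08)/2 × 2 = 6.94
  [3.5→6.5]: (3.08+1.53)/2 × 3 = 6.915
  Sum = 16.75 mcg/mL·h
Tail: C_last/k_e = 1.53/0.248 = 6.169
AUC_0→∞ (oral solution) = 16.75 + 6.169 = 22.919 mcg/mL·h
F = (AUC_ev/D_ev)/(AUC_iv/D_iv) = (22.919/375)/(73.6/250) = 0.0611173/0.2944 = 0.2076

F = 0.208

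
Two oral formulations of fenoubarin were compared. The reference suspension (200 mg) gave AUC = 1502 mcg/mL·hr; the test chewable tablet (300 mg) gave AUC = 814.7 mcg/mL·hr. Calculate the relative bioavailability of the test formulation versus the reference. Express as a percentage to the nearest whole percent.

F_rel = (AUC_test/D_test) / (AUC_ref/D_ref)
      = (814.7/300) / (1502/200)
      = 2.71567 / 7.51 = 0.3616 = 36.16%

F_rel = 36%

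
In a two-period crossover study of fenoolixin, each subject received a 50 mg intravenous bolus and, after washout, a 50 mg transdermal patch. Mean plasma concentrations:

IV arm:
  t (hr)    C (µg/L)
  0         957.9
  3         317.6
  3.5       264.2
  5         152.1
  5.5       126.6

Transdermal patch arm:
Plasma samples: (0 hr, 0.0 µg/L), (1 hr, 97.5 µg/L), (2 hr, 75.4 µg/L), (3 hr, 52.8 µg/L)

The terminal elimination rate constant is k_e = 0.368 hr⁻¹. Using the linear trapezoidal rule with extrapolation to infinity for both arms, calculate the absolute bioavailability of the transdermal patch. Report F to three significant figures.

F = 0.123

Trapezoidal AUC_0→5.5 (IV):
  [0→3]: (957.9+317.6)/2 × 3 = 1913.25
  [3→3.5]: (317.6+264.2)/2 × 0.5 = 145.45
  [3.5→5]: (264.2+152.1)/2 × 1.5 = 312.225
  [5→5.5]: (152.1+126.6)/2 × 0.5 = 69.675
  Sum = 2440.6 µg/L·hr
IV tail: 126.6/0.368 = 344.022; AUC_iv,0→∞ = 2440.6 + 344.022 = 2784.622 µg/L·hr
Trapezoidal AUC_0→3 (transdermal patch):
  [0→1]: (0.0+97.5)/2 × 1 = 48.75
  [1→2]: (97.5+75.4)/2 × 1 = 86.45
  [2→3]: (75.4+52.8)/2 × 1 = 64.1
  Sum = 199.3 µg/L·hr
transdermal patch tail: 52.8/0.368 = 143.478; AUC_ev,0→∞ = 199.3 + 143.478 = 342.778 µg/L·hr
F = (AUC_ev/D_ev)/(AUC_iv/D_iv) = (342.778/50)/(2784.622/50) = 6.85556/55.69244 = 0.1231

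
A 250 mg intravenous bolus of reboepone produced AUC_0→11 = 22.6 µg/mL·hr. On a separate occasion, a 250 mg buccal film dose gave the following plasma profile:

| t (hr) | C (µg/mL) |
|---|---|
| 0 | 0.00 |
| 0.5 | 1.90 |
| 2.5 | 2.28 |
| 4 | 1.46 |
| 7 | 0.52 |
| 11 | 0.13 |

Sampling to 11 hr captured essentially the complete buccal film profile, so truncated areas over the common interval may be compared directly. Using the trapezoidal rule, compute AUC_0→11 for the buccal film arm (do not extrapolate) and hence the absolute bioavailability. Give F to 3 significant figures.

F = 0.519

Trapezoidal AUC_0→11 (buccal film):
  [0→0.5]: (0.00+1.90)/2 × 0.5 = 0.475
  [0.5→2.5]: (1.90+2.28)/2 × 2 = 4.18
  [2.5→4]: (2.28+1.46)/2 × 1.5 = 2.805
  [4→7]: (1.46+0.52)/2 × 3 = 2.97
  [7→11]: (0.52+0.13)/2 × 4 = 1.3
  Sum = 11.73 µg/mL·hr
F = (AUC_ev/D_ev)/(AUC_iv/D_iv) = (11.73/250)/(22.6/250) = 0.04692/0.0904 = 0.5190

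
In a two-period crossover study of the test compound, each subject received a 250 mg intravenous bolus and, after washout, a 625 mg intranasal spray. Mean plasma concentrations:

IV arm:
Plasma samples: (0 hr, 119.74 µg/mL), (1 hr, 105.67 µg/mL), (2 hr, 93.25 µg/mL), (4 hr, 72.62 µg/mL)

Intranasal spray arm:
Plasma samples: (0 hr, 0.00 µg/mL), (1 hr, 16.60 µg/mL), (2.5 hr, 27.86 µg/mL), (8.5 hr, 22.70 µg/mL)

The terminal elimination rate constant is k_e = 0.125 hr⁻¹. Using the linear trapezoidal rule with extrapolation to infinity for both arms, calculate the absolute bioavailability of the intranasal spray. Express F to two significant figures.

F = 0.16

Trapezoidal AUC_0→4 (IV):
  [0→1]: (119.74+105.67)/2 × 1 = 112.705
  [1→2]: (105.67+93.25)/2 × 1 = 99.46
  [2→4]: (93.25+72.62)/2 × 2 = 165.87
  Sum = 378.035 µg/mL·hr
IV tail: 72.62/0.125 = 580.960; AUC_iv,0→∞ = 378.035 + 580.960 = 958.995 µg/mL·hr
Trapezoidal AUC_0→8.5 (intranasal spray):
  [0→1]: (0.00+16.60)/2 × 1 = 8.3
  [1→2.5]: (16.60+27.86)/2 × 1.5 = 33.345
  [2.5→8.5]: (27.86+22.70)/2 × 6 = 151.68
  Sum = 193.325 µg/mL·hr
intranasal spray tail: 22.70/0.125 = 181.600; AUC_ev,0→∞ = 193.325 + 181.600 = 374.925 µg/mL·hr
F = (AUC_ev/D_ev)/(AUC_iv/D_iv) = (374.925/625)/(958.995/250) = 0.59988/3.83598 = 0.1564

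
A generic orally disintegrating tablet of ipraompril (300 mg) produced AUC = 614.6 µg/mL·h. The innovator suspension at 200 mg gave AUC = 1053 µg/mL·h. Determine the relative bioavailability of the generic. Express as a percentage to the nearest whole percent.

F_rel = 39%

F_rel = (AUC_test/D_test) / (AUC_ref/D_ref)
      = (614.6/300) / (1053/200)
      = 2.04867 / 5.265 = 0.3891 = 38.91%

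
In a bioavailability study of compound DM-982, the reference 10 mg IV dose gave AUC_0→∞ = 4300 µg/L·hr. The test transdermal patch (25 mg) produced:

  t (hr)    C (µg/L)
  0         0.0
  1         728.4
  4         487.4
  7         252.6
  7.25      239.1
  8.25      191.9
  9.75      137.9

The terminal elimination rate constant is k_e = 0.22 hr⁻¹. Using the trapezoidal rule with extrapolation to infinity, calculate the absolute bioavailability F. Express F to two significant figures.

F = 0.41

Trapezoidal AUC_0→9.75 (transdermal patch):
  [0→1]: (0.0+728.4)/2 × 1 = 364.2
  [1→4]: (728.4+487.4)/2 × 3 = 1823.7
  [4→7]: (487.4+252.6)/2 × 3 = 1110.0
  [7→7.25]: (252.6+239.1)/2 × 0.25 = 61.4625
  [7.25→8.25]: (239.1+191.9)/2 × 1 = 215.5
  [8.25→9.75]: (191.9+137.9)/2 × 1.5 = 247.35
  Sum = 3822.2125 µg/L·hr
Tail: C_last/k_e = 137.9/0.22 = 626.818
AUC_0→∞ (transdermal patch) = 3822.2125 + 626.818 = 4449.0305 µg/L·hr
F = (AUC_ev/D_ev)/(AUC_iv/D_iv) = (4449.0305/25)/(4300/10) = 177.96122/430 = 0.4139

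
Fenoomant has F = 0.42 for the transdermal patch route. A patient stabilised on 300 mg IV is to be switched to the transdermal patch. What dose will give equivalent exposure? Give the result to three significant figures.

For equal systemic exposure: F × D_ev = D_iv
D_ev = D_iv / F = 300 / 0.42 = 714.286 mg

D_transdermal = 714 mg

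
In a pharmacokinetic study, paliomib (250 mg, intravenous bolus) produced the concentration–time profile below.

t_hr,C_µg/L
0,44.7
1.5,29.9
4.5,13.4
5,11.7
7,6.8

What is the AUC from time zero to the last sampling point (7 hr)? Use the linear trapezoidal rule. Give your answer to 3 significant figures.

Trapezoidal AUC_0→7:
  [0→1.5]: (44.7+29.9)/2 × 1.5 = 55.95
  [1.5→4.5]: (29.9+13.4)/2 × 3 = 64.95
  [4.5→5]: (13.4+11.7)/2 × 0.5 = 6.275
  [5→7]: (11.7+6.8)/2 × 2 = 18.5
  Sum = 145.675 µg/L·hr

AUC = 146 µg/L·hr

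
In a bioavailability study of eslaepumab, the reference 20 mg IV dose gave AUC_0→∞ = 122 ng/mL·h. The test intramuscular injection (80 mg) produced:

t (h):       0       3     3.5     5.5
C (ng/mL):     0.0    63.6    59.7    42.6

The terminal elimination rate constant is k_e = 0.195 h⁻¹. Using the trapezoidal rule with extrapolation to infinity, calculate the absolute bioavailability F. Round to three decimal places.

F = 0.916

Trapezoidal AUC_0→5.5 (intramuscular injection):
  [0→3]: (0.0+63.6)/2 × 3 = 95.4
  [3→3.5]: (63.6+59.7)/2 × 0.5 = 30.825
  [3.5→5.5]: (59.7+42.6)/2 × 2 = 102.3
  Sum = 228.525 ng/mL·h
Tail: C_last/k_e = 42.6/0.195 = 218.462
AUC_0→∞ (intramuscular injection) = 228.525 + 218.462 = 446.987 ng/mL·h
F = (AUC_ev/D_ev)/(AUC_iv/D_iv) = (446.987/80)/(122/20) = 5.5873375/6.1 = 0.9160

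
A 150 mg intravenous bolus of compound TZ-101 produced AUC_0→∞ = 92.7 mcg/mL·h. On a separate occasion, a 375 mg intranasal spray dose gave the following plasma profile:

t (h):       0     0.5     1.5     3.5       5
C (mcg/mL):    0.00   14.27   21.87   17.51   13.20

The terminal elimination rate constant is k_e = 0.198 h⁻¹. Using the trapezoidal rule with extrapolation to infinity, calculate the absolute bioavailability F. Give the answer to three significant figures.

F = 0.650

Trapezoidal AUC_0→5 (intranasal spray):
  [0→0.5]: (0.00+14.27)/2 × 0.5 = 3.5675
  [0.5→1.5]: (14.27+21.87)/2 × 1 = 18.07
  [1.5→3.5]: (21.87+17.51)/2 × 2 = 39.38
  [3.5→5]: (17.51+13.20)/2 × 1.5 = 23.0325
  Sum = 84.05 mcg/mL·h
Tail: C_last/k_e = 13.20/0.198 = 66.667
AUC_0→∞ (intranasal spray) = 84.05 + 66.667 = 150.717 mcg/mL·h
F = (AUC_ev/D_ev)/(AUC_iv/D_iv) = (150.717/375)/(92.7/150) = 0.401912/0.618 = 0.6503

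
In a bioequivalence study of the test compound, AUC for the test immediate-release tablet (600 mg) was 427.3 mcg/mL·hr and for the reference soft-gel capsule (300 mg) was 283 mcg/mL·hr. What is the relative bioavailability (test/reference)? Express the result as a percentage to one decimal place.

F_rel = (AUC_test/D_test) / (AUC_ref/D_ref)
      = (427.3/600) / (283/300)
      = 0.712167 / 0.943333 = 0.7549 = 75.49%

F_rel = 75.5%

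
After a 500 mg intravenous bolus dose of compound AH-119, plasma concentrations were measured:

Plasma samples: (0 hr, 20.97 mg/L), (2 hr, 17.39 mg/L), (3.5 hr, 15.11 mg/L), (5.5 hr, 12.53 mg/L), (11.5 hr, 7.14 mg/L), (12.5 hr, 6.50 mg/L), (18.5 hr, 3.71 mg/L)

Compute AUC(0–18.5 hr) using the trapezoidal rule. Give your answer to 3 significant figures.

AUC = 187 mg/L·hr

Trapezoidal AUC_0→18.5:
  [0→2]: (20.97+17.39)/2 × 2 = 38.36
  [2→3.5]: (17.39+15.11)/2 × 1.5 = 24.375
  [3.5→5.5]: (15.11+12.53)/2 × 2 = 27.64
  [5.5→11.5]: (12.53+7.14)/2 × 6 = 59.01
  [11.5→12.5]: (7.14+6.50)/2 × 1 = 6.82
  [12.5→18.5]: (6.50+3.71)/2 × 6 = 30.63
  Sum = 186.835 mg/L·hr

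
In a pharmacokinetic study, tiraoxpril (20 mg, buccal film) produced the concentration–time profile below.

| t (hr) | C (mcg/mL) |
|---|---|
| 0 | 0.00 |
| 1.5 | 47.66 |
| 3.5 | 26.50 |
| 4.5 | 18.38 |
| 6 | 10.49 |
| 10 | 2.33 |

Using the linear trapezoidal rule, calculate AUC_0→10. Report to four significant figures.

Trapezoidal AUC_0→10:
  [0→1.5]: (0.00+47.66)/2 × 1.5 = 35.745
  [1.5→3.5]: (47.66+26.50)/2 × 2 = 74.16
  [3.5→4.5]: (26.50+18.38)/2 × 1 = 22.44
  [4.5→6]: (18.38+10.49)/2 × 1.5 = 21.6525
  [6→10]: (10.49+2.33)/2 × 4 = 25.64
  Sum = 179.6375 mcg/mL·hr

AUC = 179.6 mcg/mL·hr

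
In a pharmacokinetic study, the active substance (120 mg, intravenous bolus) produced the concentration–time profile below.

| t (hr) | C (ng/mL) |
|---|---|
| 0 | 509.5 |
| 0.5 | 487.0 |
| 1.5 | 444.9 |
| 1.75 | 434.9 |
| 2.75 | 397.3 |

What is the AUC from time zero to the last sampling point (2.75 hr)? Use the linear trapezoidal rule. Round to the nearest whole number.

AUC = 1241 ng/mL·hr

Trapezoidal AUC_0→2.75:
  [0→0.5]: (509.5+487.0)/2 × 0.5 = 249.125
  [0.5→1.5]: (487.0+444.9)/2 × 1 = 465.95
  [1.5→1.75]: (444.9+434.9)/2 × 0.25 = 109.975
  [1.75→2.75]: (434.9+397.3)/2 × 1 = 416.1
  Sum = 1241.15 ng/mL·hr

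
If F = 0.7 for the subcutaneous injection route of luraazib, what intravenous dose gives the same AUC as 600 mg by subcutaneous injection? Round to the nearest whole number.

D_iv = 420 mg

Systemic exposure from an extravascular dose = F × D_ev, so the equivalent IV dose is F × D_ev.
D_iv = F × D_ev = 0.7 × 600 = 420 mg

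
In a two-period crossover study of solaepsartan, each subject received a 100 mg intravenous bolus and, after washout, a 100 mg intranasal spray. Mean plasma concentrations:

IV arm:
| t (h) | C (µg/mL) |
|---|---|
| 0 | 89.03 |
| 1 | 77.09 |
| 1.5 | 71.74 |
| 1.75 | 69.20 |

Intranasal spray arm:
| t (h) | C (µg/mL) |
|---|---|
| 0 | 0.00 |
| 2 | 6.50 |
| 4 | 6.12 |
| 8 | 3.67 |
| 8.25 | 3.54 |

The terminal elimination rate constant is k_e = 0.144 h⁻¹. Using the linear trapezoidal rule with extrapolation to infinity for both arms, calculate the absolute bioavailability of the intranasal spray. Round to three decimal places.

F = 0.104

Trapezoidal AUC_0→1.75 (IV):
  [0→1]: (89.03+77.09)/2 × 1 = 83.06
  [1→1.5]: (77.09+71.74)/2 × 0.5 = 37.2075
  [1.5→1.75]: (71.74+69.20)/2 × 0.25 = 17.6175
  Sum = 137.885 µg/mL·h
IV tail: 69.20/0.144 = 480.556; AUC_iv,0→∞ = 137.885 + 480.556 = 618.441 µg/mL·h
Trapezoidal AUC_0→8.25 (intranasal spray):
  [0→2]: (0.00+6.50)/2 × 2 = 6.5
  [2→4]: (6.50+6.12)/2 × 2 = 12.62
  [4→8]: (6.12+3.67)/2 × 4 = 19.58
  [8→8.25]: (3.67+3.54)/2 × 0.25 = 0.90125
  Sum = 39.60125 µg/mL·h
intranasal spray tail: 3.54/0.144 = 24.583; AUC_ev,0→∞ = 39.60125 + 24.583 = 64.18425 µg/mL·h
F = (AUC_ev/D_ev)/(AUC_iv/D_iv) = (64.18425/100)/(618.441/100) = 0.6418425/6.18441 = 0.1038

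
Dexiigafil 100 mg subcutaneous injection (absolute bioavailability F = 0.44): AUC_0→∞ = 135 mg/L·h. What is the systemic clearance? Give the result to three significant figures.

CL = F × Dose / AUC_0→∞
   = 0.44 × 100 / 135 = 0.325926 L/h

CL = 0.326 L/h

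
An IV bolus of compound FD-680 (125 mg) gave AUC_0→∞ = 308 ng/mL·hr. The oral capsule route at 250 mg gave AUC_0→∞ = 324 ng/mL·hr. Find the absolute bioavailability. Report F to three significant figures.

F = (AUC_ev / D_ev) / (AUC_iv / D_iv)
  = (324/250) / (308/125)
  = 1.296 / 2.464 = 0.5260

F = 0.526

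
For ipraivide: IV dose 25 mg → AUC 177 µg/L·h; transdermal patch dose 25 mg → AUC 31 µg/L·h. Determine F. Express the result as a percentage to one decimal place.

F = 17.5%

F = (AUC_ev / D_ev) / (AUC_iv / D_iv)
  = (31/25) / (177/25)
  = 1.24 / 7.08 = 0.1751
  = 17.51%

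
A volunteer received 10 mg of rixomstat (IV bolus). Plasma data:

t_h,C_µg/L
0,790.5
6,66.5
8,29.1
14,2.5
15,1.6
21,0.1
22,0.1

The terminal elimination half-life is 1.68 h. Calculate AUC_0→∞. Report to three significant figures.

AUC = 2770 µg/L·h

Trapezoidal AUC_0→22:
  [0→6]: (790.5+66.5)/2 × 6 = 2571.0
  [6→8]: (66.5+29.1)/2 × 2 = 95.6
  [8→14]: (29.1+2.5)/2 × 6 = 94.8
  [14→15]: (2.5+1.6)/2 × 1 = 2.05
  [15→21]: (1.6+0.1)/2 × 6 = 5.1
  [21→22]: (0.1+0.1)/2 × 1 = 0.1
  Sum = 2768.65 µg/L·h
k_e = ln2 / t½ = 0.693147 / 1.68 = 0.4126 h^-1
Extrapolated tail: C_last / k_e = 0.1 / 0.4126 = 0.242
AUC_0→∞ = 2768.65 + 0.242 = 2768.892 µg/L·h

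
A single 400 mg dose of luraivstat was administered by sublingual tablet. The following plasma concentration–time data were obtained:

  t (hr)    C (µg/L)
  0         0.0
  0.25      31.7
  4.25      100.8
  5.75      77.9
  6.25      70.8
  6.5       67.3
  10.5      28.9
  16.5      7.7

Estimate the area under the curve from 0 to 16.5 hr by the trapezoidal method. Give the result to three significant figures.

AUC = 760 µg/L·hr

Trapezoidal AUC_0→16.5:
  [0→0.25]: (0.0+31.7)/2 × 0.25 = 3.9625
  [0.25→4.25]: (31.7+100.8)/2 × 4 = 265.0
  [4.25→5.75]: (100.8+77.9)/2 × 1.5 = 134.025
  [5.75→6.25]: (77.9+70.8)/2 × 0.5 = 37.175
  [6.25→6.5]: (70.8+67.3)/2 × 0.25 = 17.2625
  [6.5→10.5]: (67.3+28.9)/2 × 4 = 192.4
  [10.5→16.5]: (28.9+7.7)/2 × 6 = 109.8
  Sum = 759.625 µg/L·hr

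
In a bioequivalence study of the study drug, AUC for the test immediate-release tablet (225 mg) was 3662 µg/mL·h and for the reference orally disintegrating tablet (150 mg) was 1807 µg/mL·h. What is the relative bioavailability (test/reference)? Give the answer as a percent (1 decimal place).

F_rel = (AUC_test/D_test) / (AUC_ref/D_ref)
      = (3662/225) / (1807/150)
      = 16.2756 / 12.0467 = 1.3510 = 135.10%

F_rel = 135.1%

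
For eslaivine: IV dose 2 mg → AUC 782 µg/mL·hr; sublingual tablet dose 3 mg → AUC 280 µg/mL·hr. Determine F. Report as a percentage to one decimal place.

F = (AUC_ev / D_ev) / (AUC_iv / D_iv)
  = (280/3) / (782/2)
  = 93.3333 / 391 = 0.2387
  = 23.87%

F = 23.9%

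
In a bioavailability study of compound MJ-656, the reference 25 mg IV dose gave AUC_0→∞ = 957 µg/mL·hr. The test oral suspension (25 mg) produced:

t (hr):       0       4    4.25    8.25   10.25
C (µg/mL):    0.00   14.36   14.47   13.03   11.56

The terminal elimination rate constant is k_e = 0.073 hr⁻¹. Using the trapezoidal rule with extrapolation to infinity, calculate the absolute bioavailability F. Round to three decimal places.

Trapezoidal AUC_0→10.25 (oral suspension):
  [0→4]: (0.00+14.36)/2 × 4 = 28.72
  [4→4.25]: (14.36+14.47)/2 × 0.25 = 3.60375
  [4.25→8.25]: (14.47+13.03)/2 × 4 = 55.0
  [8.25→10.25]: (13.03+11.56)/2 × 2 = 24.59
  Sum = 111.91375 µg/mL·hr
Tail: C_last/k_e = 11.56/0.073 = 158.356
AUC_0→∞ (oral suspension) = 111.91375 + 158.356 = 270.26975 µg/mL·hr
F = (AUC_ev/D_ev)/(AUC_iv/D_iv) = (270.26975/25)/(957/25) = 10.81079/38.28 = 0.2824

F = 0.282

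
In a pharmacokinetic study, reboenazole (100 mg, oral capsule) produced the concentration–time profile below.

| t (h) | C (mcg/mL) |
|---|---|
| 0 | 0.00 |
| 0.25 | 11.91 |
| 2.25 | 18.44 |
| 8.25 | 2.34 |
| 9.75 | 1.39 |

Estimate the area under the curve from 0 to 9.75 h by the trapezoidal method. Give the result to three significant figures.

Trapezoidal AUC_0→9.75:
  [0→0.25]: (0.00+11.91)/2 × 0.25 = 1.48875
  [0.25→2.25]: (11.91+18.44)/2 × 2 = 30.35
  [2.25→8.25]: (18.44+2.34)/2 × 6 = 62.34
  [8.25→9.75]: (2.34+1.39)/2 × 1.5 = 2.7975
  Sum = 96.97625 mcg/mL·h

AUC = 97.0 mcg/mL·h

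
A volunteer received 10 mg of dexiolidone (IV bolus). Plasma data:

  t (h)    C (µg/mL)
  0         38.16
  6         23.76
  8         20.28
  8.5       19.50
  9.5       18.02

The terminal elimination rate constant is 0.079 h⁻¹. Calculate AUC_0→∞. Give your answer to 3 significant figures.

Trapezoidal AUC_0→9.5:
  [0→6]: (38.16+23.76)/2 × 6 = 185.76
  [6→8]: (23.76+20.28)/2 × 2 = 44.04
  [8→8.5]: (20.28+19.50)/2 × 0.5 = 9.945
  [8.5→9.5]: (19.50+18.02)/2 × 1 = 18.76
  Sum = 258.505 µg/mL·h
Extrapolated tail: C_last / k_e = 18.02 / 0.079 = 228.101
AUC_0→∞ = 258.505 + 228.101 = 486.606 µg/mL·h

AUC = 487 µg/mL·h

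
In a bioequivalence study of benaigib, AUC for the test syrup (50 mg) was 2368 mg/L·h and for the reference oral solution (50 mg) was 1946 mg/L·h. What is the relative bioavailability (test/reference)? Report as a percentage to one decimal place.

F_rel = (AUC_test/D_test) / (AUC_ref/D_ref)
      = (2368/50) / (1946/50)
      = 47.36 / 38.92 = 1.2169 = 121.69%

F_rel = 121.7%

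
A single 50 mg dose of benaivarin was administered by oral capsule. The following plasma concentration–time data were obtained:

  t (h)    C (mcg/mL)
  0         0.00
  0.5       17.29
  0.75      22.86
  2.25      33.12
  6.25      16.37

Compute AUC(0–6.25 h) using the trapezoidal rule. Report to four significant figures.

AUC = 150.3 mcg/mL·h

Trapezoidal AUC_0→6.25:
  [0→0.5]: (0.00+17.29)/2 × 0.5 = 4.3225
  [0.5→0.75]: (17.29+22.86)/2 × 0.25 = 5.01875
  [0.75→2.25]: (22.86+33.12)/2 × 1.5 = 41.985
  [2.25→6.25]: (33.12+16.37)/2 × 4 = 98.98
  Sum = 150.30625 mcg/mL·h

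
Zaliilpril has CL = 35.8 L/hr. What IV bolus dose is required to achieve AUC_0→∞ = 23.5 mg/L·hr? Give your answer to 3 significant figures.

Dose_iv = CL × AUC_0→∞
     = 35.8 × 23.5 = 841.3 mg

Dose = 841 mg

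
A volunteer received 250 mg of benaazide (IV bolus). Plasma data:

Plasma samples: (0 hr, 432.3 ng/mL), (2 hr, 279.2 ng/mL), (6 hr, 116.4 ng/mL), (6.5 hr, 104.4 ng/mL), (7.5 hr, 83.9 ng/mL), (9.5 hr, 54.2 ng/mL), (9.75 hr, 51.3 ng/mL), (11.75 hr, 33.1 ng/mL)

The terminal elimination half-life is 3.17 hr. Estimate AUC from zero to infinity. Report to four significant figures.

Trapezoidal AUC_0→11.75:
  [0→2]: (432.3+279.2)/2 × 2 = 711.5
  [2→6]: (279.2+116.4)/2 × 4 = 791.2
  [6→6.5]: (116.4+104.4)/2 × 0.5 = 55.2
  [6.5→7.5]: (104.4+83.9)/2 × 1 = 94.15
  [7.5→9.5]: (83.9+54.2)/2 × 2 = 138.1
  [9.5→9.75]: (54.2+51.3)/2 × 0.25 = 13.1875
  [9.75→11.75]: (51.3+33.1)/2 × 2 = 84.4
  Sum = 1887.7375 ng/mL·hr
k_e = ln2 / t½ = 0.693147 / 3.17 = 0.2187 hr^-1
Extrapolated tail: C_last / k_e = 33.1 / 0.2187 = 151.349
AUC_0→∞ = 1887.7375 + 151.349 = 2039.0865 ng/mL·hr

AUC = 2039 ng/mL·hr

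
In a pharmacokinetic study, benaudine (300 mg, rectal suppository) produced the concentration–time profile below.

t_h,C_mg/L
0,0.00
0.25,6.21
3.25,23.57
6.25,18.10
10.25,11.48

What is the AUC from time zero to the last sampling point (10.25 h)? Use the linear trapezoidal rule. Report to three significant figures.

Trapezoidal AUC_0→10.25:
  [0→0.25]: (0.00+6.21)/2 × 0.25 = 0.77625
  [0.25→3.25]: (6.21+23.57)/2 × 3 = 44.67
  [3.25→6.25]: (23.57+18.10)/2 × 3 = 62.505
  [6.25→10.25]: (18.10+11.48)/2 × 4 = 59.16
  Sum = 167.11125 mg/L·h

AUC = 167 mg/L·h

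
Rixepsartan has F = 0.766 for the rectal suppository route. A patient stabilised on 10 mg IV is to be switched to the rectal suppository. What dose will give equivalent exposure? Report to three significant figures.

D_rectal = 13.1 mg

For equal systemic exposure: F × D_ev = D_iv
D_ev = D_iv / F = 10 / 0.766 = 13.0548 mg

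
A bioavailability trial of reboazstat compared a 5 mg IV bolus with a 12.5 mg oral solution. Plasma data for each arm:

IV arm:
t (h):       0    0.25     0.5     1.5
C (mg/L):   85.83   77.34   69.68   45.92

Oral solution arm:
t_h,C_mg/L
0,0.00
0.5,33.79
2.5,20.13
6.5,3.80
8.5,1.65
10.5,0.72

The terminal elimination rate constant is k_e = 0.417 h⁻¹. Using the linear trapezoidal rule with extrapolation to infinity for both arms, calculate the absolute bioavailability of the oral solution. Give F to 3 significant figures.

F = 0.232

Trapezoidal AUC_0→1.5 (IV):
  [0→0.25]: (85.83+77.34)/2 × 0.25 = 20.39625
  [0.25→0.5]: (77.34+69.68)/2 × 0.25 = 18.3775
  [0.5→1.5]: (69.68+45.92)/2 × 1 = 57.8
  Sum = 96.57375 mg/L·h
IV tail: 45.92/0.417 = 110.120; AUC_iv,0→∞ = 96.57375 + 110.120 = 206.69375 mg/L·h
Trapezoidal AUC_0→10.5 (oral solution):
  [0→0.5]: (0.00+33.79)/2 × 0.5 = 8.4475
  [0.5→2.5]: (33.79+20.13)/2 × 2 = 53.92
  [2.5→6.5]: (20.13+3.80)/2 × 4 = 47.86
  [6.5→8.5]: (3.80+1.65)/2 × 2 = 5.45
  [8.5→10.5]: (1.65+0.72)/2 × 2 = 2.37
  Sum = 118.0475 mg/L·h
oral solution tail: 0.72/0.417 = 1.727; AUC_ev,0→∞ = 118.0475 + 1.727 = 119.7745 mg/L·h
F = (AUC_ev/D_ev)/(AUC_iv/D_iv) = (119.7745/12.5)/(206.69375/5) = 9.58196/41.33875 = 0.2318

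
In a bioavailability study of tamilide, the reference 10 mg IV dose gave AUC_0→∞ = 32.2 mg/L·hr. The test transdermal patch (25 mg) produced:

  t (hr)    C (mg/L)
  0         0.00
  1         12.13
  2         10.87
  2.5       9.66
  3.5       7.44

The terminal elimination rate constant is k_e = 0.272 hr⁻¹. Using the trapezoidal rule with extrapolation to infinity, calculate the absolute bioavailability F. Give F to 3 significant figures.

F = 0.728

Trapezoidal AUC_0→3.5 (transdermal patch):
  [0→1]: (0.00+12.13)/2 × 1 = 6.065
  [1→2]: (12.13+10.87)/2 × 1 = 11.5
  [2→2.5]: (10.87+9.66)/2 × 0.5 = 5.1325
  [2.5→3.5]: (9.66+7.44)/2 × 1 = 8.55
  Sum = 31.2475 mg/L·hr
Tail: C_last/k_e = 7.44/0.272 = 27.353
AUC_0→∞ (transdermal patch) = 31.2475 + 27.353 = 58.6005 mg/L·hr
F = (AUC_ev/D_ev)/(AUC_iv/D_iv) = (58.6005/25)/(32.2/10) = 2.34402/3.22 = 0.7280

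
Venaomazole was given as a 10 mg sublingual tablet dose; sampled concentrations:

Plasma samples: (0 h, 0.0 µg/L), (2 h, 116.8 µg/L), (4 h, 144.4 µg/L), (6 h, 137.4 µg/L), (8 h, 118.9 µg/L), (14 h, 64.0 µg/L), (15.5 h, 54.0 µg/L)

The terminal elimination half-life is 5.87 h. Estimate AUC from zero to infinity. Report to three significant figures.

Trapezoidal AUC_0→15.5:
  [0→2]: (0.0+116.8)/2 × 2 = 116.8
  [2→4]: (116.8+144.4)/2 × 2 = 261.2
  [4→6]: (144.4+137.4)/2 × 2 = 281.8
  [6→8]: (137.4+118.9)/2 × 2 = 256.3
  [8→14]: (118.9+64.0)/2 × 6 = 548.7
  [14→15.5]: (64.0+54.0)/2 × 1.5 = 88.5
  Sum = 1553.3 µg/L·h
k_e = ln2 / t½ = 0.693147 / 5.87 = 0.1181 h^-1
Extrapolated tail: C_last / k_e = 54.0 / 0.1181 = 457.240
AUC_0→∞ = 1553.3 + 457.240 = 2010.54 µg/L·h

AUC = 2010 µg/L·h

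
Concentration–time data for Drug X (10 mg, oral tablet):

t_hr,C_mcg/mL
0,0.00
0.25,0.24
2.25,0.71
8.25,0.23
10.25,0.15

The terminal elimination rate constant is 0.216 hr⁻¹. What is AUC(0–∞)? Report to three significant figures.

AUC = 4.87 mcg/mL·hr

Trapezoidal AUC_0→10.25:
  [0→0.25]: (0.00+0.24)/2 × 0.25 = 0.03
  [0.25→2.25]: (0.24+0.71)/2 × 2 = 0.95
  [2.25→8.25]: (0.71+0.23)/2 × 6 = 2.82
  [8.25→10.25]: (0.23+0.15)/2 × 2 = 0.38
  Sum = 4.18 mcg/mL·hr
Extrapolated tail: C_last / k_e = 0.15 / 0.216 = 0.694
AUC_0→∞ = 4.18 + 0.694 = 4.874 mcg/mL·hr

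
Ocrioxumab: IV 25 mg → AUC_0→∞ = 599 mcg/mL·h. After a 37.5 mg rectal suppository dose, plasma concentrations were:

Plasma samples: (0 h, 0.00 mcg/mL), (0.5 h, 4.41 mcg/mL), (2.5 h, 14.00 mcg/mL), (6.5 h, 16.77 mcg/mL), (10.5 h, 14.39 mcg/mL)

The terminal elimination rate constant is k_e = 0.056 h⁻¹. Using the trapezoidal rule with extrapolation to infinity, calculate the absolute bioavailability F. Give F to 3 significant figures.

Trapezoidal AUC_0→10.5 (rectal suppository):
  [0→0.5]: (0.00+4.41)/2 × 0.5 = 1.1025
  [0.5→2.5]: (4.41+14.00)/2 × 2 = 18.41
  [2.5→6.5]: (14.00+16.77)/2 × 4 = 61.54
  [6.5→10.5]: (16.77+14.39)/2 × 4 = 62.32
  Sum = 143.3725 mcg/mL·h
Tail: C_last/k_e = 14.39/0.056 = 256.964
AUC_0→∞ (rectal suppository) = 143.3725 + 256.964 = 400.3365 mcg/mL·h
F = (AUC_ev/D_ev)/(AUC_iv/D_iv) = (400.3365/37.5)/(599/25) = 10.67564/23.96 = 0.4456

F = 0.446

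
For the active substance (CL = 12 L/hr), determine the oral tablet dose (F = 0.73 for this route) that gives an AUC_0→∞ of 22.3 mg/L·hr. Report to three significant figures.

Dose = 367 mg

Dose = CL × AUC_0→∞ / F
     = 12 × 22.3 / 0.73 = 366.575 mg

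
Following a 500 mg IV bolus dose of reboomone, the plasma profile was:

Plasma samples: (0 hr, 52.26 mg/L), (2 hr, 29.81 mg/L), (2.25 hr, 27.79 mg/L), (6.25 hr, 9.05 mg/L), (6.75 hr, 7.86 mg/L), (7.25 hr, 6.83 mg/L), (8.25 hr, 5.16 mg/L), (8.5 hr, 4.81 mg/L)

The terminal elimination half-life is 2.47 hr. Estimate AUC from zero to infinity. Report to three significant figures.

AUC = 195 mg/L·hr

Trapezoidal AUC_0→8.5:
  [0→2]: (52.26+29.81)/2 × 2 = 82.07
  [2→2.25]: (29.81+27.79)/2 × 0.25 = 7.2
  [2.25→6.25]: (27.79+9.05)/2 × 4 = 73.68
  [6.25→6.75]: (9.05+7.86)/2 × 0.5 = 4.2275
  [6.75→7.25]: (7.86+6.83)/2 × 0.5 = 3.6725
  [7.25→8.25]: (6.83+5.16)/2 × 1 = 5.995
  [8.25→8.5]: (5.16+4.81)/2 × 0.25 = 1.24625
  Sum = 178.09125 mg/L·hr
k_e = ln2 / t½ = 0.693147 / 2.47 = 0.2806 hr^-1
Extrapolated tail: C_last / k_e = 4.81 / 0.2806 = 17.142
AUC_0→∞ = 178.09125 + 17.142 = 195.23325 mg/L·hr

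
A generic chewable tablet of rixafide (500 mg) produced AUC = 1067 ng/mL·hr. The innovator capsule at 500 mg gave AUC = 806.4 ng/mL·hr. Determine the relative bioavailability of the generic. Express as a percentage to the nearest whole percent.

F_rel = 132%

F_rel = (AUC_test/D_test) / (AUC_ref/D_ref)
      = (1067/500) / (806.4/500)
      = 2.134 / 1.6128 = 1.3232 = 132.32%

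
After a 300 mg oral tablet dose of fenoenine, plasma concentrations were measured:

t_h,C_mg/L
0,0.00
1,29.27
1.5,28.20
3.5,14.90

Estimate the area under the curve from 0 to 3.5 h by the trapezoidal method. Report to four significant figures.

AUC = 72.10 mg/L·h

Trapezoidal AUC_0→3.5:
  [0→1]: (0.00+29.27)/2 × 1 = 14.635
  [1→1.5]: (29.27+28.20)/2 × 0.5 = 14.3675
  [1.5→3.5]: (28.20+14.90)/2 × 2 = 43.1
  Sum = 72.1025 mg/L·h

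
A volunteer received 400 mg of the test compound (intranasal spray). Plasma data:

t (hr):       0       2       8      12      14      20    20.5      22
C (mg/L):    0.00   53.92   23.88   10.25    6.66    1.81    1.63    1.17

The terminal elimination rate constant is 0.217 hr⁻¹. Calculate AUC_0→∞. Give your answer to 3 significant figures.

Trapezoidal AUC_0→22:
  [0→2]: (0.00+53.92)/2 × 2 = 53.92
  [2→8]: (53.92+23.88)/2 × 6 = 233.4
  [8→12]: (23.88+10.25)/2 × 4 = 68.26
  [12→14]: (10.25+6.66)/2 × 2 = 16.91
  [14→20]: (6.66+1.81)/2 × 6 = 25.41
  [20→20.5]: (1.81+1.63)/2 × 0.5 = 0.86
  [20.5→22]: (1.63+1.17)/2 × 1.5 = 2.1
  Sum = 400.86 mg/L·hr
Extrapolated tail: C_last / k_e = 1.17 / 0.217 = 5.392
AUC_0→∞ = 400.86 + 5.392 = 406.252 mg/L·hr

AUC = 406 mg/L·hr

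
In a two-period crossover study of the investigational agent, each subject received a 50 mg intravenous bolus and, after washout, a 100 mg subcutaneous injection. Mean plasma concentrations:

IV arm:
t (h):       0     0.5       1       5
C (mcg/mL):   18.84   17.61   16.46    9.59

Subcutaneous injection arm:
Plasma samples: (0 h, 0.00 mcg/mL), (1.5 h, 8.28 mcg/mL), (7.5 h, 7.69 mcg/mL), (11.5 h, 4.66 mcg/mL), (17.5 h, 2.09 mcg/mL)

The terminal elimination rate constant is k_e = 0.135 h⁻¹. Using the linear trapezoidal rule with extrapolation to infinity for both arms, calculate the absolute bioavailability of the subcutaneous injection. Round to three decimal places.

F = 0.407

Trapezoidal AUC_0→5 (IV):
  [0→0.5]: (18.84+17.61)/2 × 0.5 = 9.1125
  [0.5→1]: (17.61+16.46)/2 × 0.5 = 8.5175
  [1→5]: (16.46+9.59)/2 × 4 = 52.1
  Sum = 69.73 mcg/mL·h
IV tail: 9.59/0.135 = 71.037; AUC_iv,0→∞ = 69.73 + 71.037 = 140.767 mcg/mL·h
Trapezoidal AUC_0→17.5 (subcutaneous injection):
  [0→1.5]: (0.00+8.28)/2 × 1.5 = 6.21
  [1.5→7.5]: (8.28+7.69)/2 × 6 = 47.91
  [7.5→11.5]: (7.69+4.66)/2 × 4 = 24.7
  [11.5→17.5]: (4.66+2.09)/2 × 6 = 20.25
  Sum = 99.07 mcg/mL·h
subcutaneous injection tail: 2.09/0.135 = 15.481; AUC_ev,0→∞ = 99.07 + 15.481 = 114.551 mcg/mL·h
F = (AUC_ev/D_ev)/(AUC_iv/D_iv) = (114.551/100)/(140.767/50) = 1.14551/2.81534 = 0.4069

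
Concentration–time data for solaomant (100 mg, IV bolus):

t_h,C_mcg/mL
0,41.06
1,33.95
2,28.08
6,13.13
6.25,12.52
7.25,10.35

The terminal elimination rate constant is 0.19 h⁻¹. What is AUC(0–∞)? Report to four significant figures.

AUC = 220.1 mcg/mL·h

Trapezoidal AUC_0→7.25:
  [0→1]: (41.06+33.95)/2 × 1 = 37.505
  [1→2]: (33.95+28.08)/2 × 1 = 31.015
  [2→6]: (28.08+13.13)/2 × 4 = 82.42
  [6→6.25]: (13.13+12.52)/2 × 0.25 = 3.20625
  [6.25→7.25]: (12.52+10.35)/2 × 1 = 11.435
  Sum = 165.58125 mcg/mL·h
Extrapolated tail: C_last / k_e = 10.35 / 0.19 = 54.474
AUC_0→∞ = 165.58125 + 54.474 = 220.05525 mcg/mL·h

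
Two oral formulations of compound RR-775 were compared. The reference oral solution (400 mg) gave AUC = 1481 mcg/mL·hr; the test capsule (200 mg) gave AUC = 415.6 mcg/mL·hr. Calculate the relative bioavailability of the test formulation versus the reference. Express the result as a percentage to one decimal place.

F_rel = 56.1%

F_rel = (AUC_test/D_test) / (AUC_ref/D_ref)
      = (415.6/200) / (1481/400)
      = 2.078 / 3.7025 = 0.5612 = 56.12%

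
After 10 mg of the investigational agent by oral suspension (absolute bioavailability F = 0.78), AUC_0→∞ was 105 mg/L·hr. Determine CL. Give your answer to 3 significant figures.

CL = F × Dose / AUC_0→∞
   = 0.78 × 10 / 105 = 0.0742857 L/hr

CL = 0.0743 L/hr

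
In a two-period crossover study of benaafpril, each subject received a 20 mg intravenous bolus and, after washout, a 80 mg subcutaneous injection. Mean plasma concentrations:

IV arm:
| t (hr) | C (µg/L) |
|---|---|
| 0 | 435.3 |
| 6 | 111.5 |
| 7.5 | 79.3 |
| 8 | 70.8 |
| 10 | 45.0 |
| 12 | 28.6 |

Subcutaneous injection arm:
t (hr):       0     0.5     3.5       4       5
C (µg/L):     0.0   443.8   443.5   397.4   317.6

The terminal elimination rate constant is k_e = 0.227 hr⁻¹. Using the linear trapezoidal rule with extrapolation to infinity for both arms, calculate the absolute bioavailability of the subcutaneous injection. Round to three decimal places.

F = 0.399

Trapezoidal AUC_0→12 (IV):
  [0→6]: (435.3+111.5)/2 × 6 = 1640.4
  [6→7.5]: (111.5+79.3)/2 × 1.5 = 143.1
  [7.5→8]: (79.3+70.8)/2 × 0.5 = 37.525
  [8→10]: (70.8+45.0)/2 × 2 = 115.8
  [10→12]: (45.0+28.6)/2 × 2 = 73.6
  Sum = 2010.425 µg/L·hr
IV tail: 28.6/0.227 = 125.991; AUC_iv,0→∞ = 2010.425 + 125.991 = 2136.416 µg/L·hr
Trapezoidal AUC_0→5 (subcutaneous injection):
  [0→0.5]: (0.0+443.8)/2 × 0.5 = 110.95
  [0.5→3.5]: (443.8+443.5)/2 × 3 = 1330.95
  [3.5→4]: (443.5+397.4)/2 × 0.5 = 210.225
  [4→5]: (397.4+317.6)/2 × 1 = 357.5
  Sum = 2009.625 µg/L·hr
subcutaneous injection tail: 317.6/0.227 = 1399.119; AUC_ev,0→∞ = 2009.625 + 1399.119 = 3408.744 µg/L·hr
F = (AUC_ev/D_ev)/(AUC_iv/D_iv) = (3408.744/80)/(2136.416/20) = 42.6093/106.8208 = 0.3989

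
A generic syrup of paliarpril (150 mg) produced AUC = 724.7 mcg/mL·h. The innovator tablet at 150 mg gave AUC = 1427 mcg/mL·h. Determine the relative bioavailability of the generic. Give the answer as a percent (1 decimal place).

F_rel = 50.8%

F_rel = (AUC_test/D_test) / (AUC_ref/D_ref)
      = (724.7/150) / (1427/150)
      = 4.83133 / 9.51333 = 0.5078 = 50.78%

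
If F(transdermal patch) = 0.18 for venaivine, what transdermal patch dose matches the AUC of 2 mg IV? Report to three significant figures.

D_transdermal = 11.1 mg

For equal systemic exposure: F × D_ev = D_iv
D_ev = D_iv / F = 2 / 0.18 = 11.1111 mg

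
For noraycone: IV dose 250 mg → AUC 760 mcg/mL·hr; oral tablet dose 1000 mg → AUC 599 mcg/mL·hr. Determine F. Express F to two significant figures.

F = 0.20

F = (AUC_ev / D_ev) / (AUC_iv / D_iv)
  = (599/1000) / (760/250)
  = 0.599 / 3.04 = 0.1970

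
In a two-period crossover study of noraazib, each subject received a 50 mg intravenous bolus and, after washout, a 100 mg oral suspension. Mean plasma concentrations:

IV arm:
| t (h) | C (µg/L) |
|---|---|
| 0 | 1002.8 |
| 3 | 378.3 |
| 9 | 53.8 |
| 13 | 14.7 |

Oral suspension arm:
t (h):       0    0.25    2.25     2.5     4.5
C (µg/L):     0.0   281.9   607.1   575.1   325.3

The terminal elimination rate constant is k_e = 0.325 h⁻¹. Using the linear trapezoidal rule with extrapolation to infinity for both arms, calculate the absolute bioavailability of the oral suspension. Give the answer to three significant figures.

F = 0.419

Trapezoidal AUC_0→13 (IV):
  [0→3]: (1002.8+378.3)/2 × 3 = 2071.65
  [3→9]: (378.3+53.8)/2 × 6 = 1296.3
  [9→13]: (53.8+14.7)/2 × 4 = 137.0
  Sum = 3504.95 µg/L·h
IV tail: 14.7/0.325 = 45.231; AUC_iv,0→∞ = 3504.95 + 45.231 = 3550.181 µg/L·h
Trapezoidal AUC_0→4.5 (oral suspension):
  [0→0.25]: (0.0+281.9)/2 × 0.25 = 35.2375
  [0.25→2.25]: (281.9+607.1)/2 × 2 = 889.0
  [2.25→2.5]: (607.1+575.1)/2 × 0.25 = 147.775
  [2.5→4.5]: (575.1+325.3)/2 × 2 = 900.4
  Sum = 1972.4125 µg/L·h
oral suspension tail: 325.3/0.325 = 1000.923; AUC_ev,0→∞ = 1972.4125 + 1000.923 = 2973.3355 µg/L·h
F = (AUC_ev/D_ev)/(AUC_iv/D_iv) = (2973.3355/100)/(3550.181/50) = 29.733355/71.00362 = 0.4188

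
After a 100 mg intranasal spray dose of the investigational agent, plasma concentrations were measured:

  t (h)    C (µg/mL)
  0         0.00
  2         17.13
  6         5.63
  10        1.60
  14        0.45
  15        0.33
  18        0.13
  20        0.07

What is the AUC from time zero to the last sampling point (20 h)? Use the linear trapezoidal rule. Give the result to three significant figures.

Trapezoidal AUC_0→20:
  [0→2]: (0.00+17.13)/2 × 2 = 17.13
  [2→6]: (17.13+5.63)/2 × 4 = 45.52
  [6→10]: (5.63+1.60)/2 × 4 = 14.46
  [10→14]: (1.60+0.45)/2 × 4 = 4.1
  [14→15]: (0.45+0.33)/2 × 1 = 0.39
  [15→18]: (0.33+0.13)/2 × 3 = 0.69
  [18→20]: (0.13+0.07)/2 × 2 = 0.2
  Sum = 82.49 µg/mL·h

AUC = 82.5 µg/mL·h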